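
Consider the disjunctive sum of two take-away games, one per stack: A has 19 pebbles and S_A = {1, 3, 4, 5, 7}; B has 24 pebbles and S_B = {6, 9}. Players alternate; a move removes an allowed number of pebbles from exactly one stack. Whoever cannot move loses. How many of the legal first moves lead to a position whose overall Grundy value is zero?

0

Stack A, S = {1, 3, 4, 5, 7}:
G(0) = 0
G(1) = mex{0} = 1
G(2) = mex{1} = 0
G(3) = mex{0,0} = 1
G(4) = mex{1,1,0} = 2
G(5) = mex{2,0,1,0} = 3
G(6) = mex{3,1,0,1} = 2
G(7) = mex{2,2,1,0,0} = 3
G(8) = mex{3,3,2,1,1} = 0
G(9) = mex{0,2,3,2,0} = 1
G(10) = mex{1,3,2,3,1} = 0
G(11) = mex{0,0,3,2,2} = 1
G(12) = mex{1,1,0,3,3} = 2
G(13) = mex{2,0,1,0,2} = 3
G(14) = mex{3,1,0,1,3} = 2
G(15) = mex{2,2,1,0,0} = 3
G(16) = mex{3,3,2,1,1} = 0
G(17) = mex{0,2,3,2,0} = 1
G(18) = mex{1,3,2,3,1} = 0
G(19) = mex{0,0,3,2,2} = 1
G_A(19) = 1.
Stack B, S = {6, 9}:
G(0) = 0
G(1) = mex{} = 0
G(2) = mex{} = 0
G(3) = mex{} = 0
G(4) = mex{} = 0
G(5) = mex{} = 0
G(6) = mex{0} = 1
G(7) = mex{0} = 1
G(8) = mex{0} = 1
G(9) = mex{0,0} = 1
G(10) = mex{0,0} = 1
G(11) = mex{0,0} = 1
G(12) = mex{1,0} = 2
G(13) = mex{1,0} = 2
G(14) = mex{1,0} = 2
G(15) = mex{1,1} = 0
G(16) = mex{1,1} = 0
G(17) = mex{1,1} = 0
G(18) = mex{2,1} = 0
G(19) = mex{2,1} = 0
G(20) = mex{2,1} = 0
G(21) = mex{0,2} = 1
G(22) = mex{0,2} = 1
G(23) = mex{0,2} = 1
G(24) = mex{0,0} = 1
G_B(24) = 1.
Combined Grundy value = 1 ⊕ 1 = 0.
A winning move leaves total XOR = 0, i.e. changes one component's Grundy value g to g ⊕ X where X is the current total.
Stack A: target g' = 1⊕0 = 1, but every legal move changes the Grundy value (mex property), so 0 moves.
Stack B: target g' = 1⊕0 = 1, but every legal move changes the Grundy value (mex property), so 0 moves.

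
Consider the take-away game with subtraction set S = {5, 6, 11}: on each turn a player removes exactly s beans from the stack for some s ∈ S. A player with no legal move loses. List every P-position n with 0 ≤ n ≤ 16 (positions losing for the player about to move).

0, 1, 2, 3, 4, 16

G(0) = 0
G(1) = mex{} = 0
G(2) = mex{} = 0
G(3) = mex{} = 0
G(4) = mex{} = 0
G(5) = mex{0} = 1
G(6) = mex{0,0} = 1
G(7) = mex{0,0} = 1
G(8) = mex{0,0} = 1
G(9) = mex{0,0} = 1
G(10) = mex{1,0} = 2
G(11) = mex{1,1,0} = 2
G(12) = mex{1,1,0} = 2
G(13) = mex{1,1,0} = 2
G(14) = mex{1,1,0} = 2
G(15) = mex{2,1,0} = 3
G(16) = mex{2,2,1} = 0
P-positions are exactly the n with G(n) = 0.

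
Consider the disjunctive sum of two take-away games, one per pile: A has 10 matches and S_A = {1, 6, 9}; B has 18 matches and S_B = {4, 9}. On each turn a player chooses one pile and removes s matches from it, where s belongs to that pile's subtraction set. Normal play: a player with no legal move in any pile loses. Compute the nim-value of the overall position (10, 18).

Pile A, S = {1, 6, 9}:
G(0) = 0
G(1) = mex{0} = 1
G(2) = mex{1} = 0
G(3) = mex{0} = 1
G(4) = mex{1} = 0
G(5) = mex{0} = 1
G(6) = mex{1,0} = 2
G(7) = mex{2,1} = 0
G(8) = mex{0,0} = 1
G(9) = mex{1,1,0} = 2
G(10) = mex{2,0,1} = 3
G_A(10) = 3.
Pile B, S = {4, 9}:
G(0) = 0
G(1) = mex{} = 0
G(2) = mex{} = 0
G(3) = mex{} = 0
G(4) = mex{0} = 1
G(5) = mex{0} = 1
G(6) = mex{0} = 1
G(7) = mex{0} = 1
G(8) = mex{1} = 0
G(9) = mex{1,0} = 2
G(10) = mex{1,0} = 2
G(11) = mex{1,0} = 2
G(12) = mex{0,0} = 1
G(13) = mex{2,1} = 0
G(14) = mex{2,1} = 0
G(15) = mex{2,1} = 0
G(16) = mex{1,1} = 0
G(17) = mex{0,0} = 1
G(18) = mex{0,2} = 1
G_B(18) = 1.
Combined Grundy value = 3 ⊕ 1 = 2.

2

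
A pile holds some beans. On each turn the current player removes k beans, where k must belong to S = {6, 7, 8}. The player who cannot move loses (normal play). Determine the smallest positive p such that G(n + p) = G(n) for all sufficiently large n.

G(0) = 0
G(1) = mex{} = 0
G(2) = mex{} = 0
G(3) = mex{} = 0
G(4) = mex{} = 0
G(5) = mex{} = 0
G(6) = mex{0} = 1
G(7) = mex{0,0} = 1
G(8) = mex{0,0,0} = 1
G(9) = mex{0,0,0} = 1
G(10) = mex{0,0,0} = 1
G(11) = mex{0,0,0} = 1
G(12) = mex{1,0,0} = 2
G(13) = mex{1,1,0} = 2
G(14) = mex{1,1,1} = 0
G(15) = mex{1,1,1} = 0
G(16) = mex{1,1,1} = 0
G(17) = mex{1,1,1} = 0
G(18) = mex{2,1,1} = 0
G(19) = mex{2,2,1} = 0
G(20) = mex{0,2,2} = 1
G(21) = mex{0,0,2} = 1
G(22) = mex{0,0,0} = 1
G(23) = mex{0,0,0} = 1
G(24) = mex{0,0,0} = 1
G(25) = mex{0,0,0} = 1
G(26) = mex{1,0,0} = 2
G(27) = mex{1,1,0} = 2
G(28) = mex{1,1,1} = 0
G(29) = mex{1,1,1} = 0
G(n+14) = G(n) holds for n = 0,…,7 (a full window of length max(S) = 8), so the sequence is purely periodic with period 14.

14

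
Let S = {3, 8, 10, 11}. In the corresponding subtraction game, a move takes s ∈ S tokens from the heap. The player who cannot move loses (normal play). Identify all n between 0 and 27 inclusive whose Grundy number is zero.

n :  0  1  2  3  4  5  6  7  8  9 10 11 12 13 14 15 16 17 18 19 20 21 22 23 24 25 26 27
G :  0  0  0  1  1  1  0  0  2  1  1  3  2  2  2  3  3  3  4  0  0  0  1  1  1  0  0  2
P-positions are exactly the n with G(n) = 0.

0, 1, 2, 6, 7, 19, 20, 21, 25, 26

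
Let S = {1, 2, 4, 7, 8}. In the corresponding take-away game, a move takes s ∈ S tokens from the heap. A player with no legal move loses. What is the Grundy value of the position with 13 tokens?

1

n :  0  1  2  3  4  5  6  7  8  9 10 11 12 13
G :  0  1  2  0  1  2  0  1  2  0  1  2  0  1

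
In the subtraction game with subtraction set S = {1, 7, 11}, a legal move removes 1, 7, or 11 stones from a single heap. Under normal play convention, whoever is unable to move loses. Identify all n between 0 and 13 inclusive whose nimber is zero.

0, 2, 4, 6, 8, 10, 12

n :  0  1  2  3  4  5  6  7  8  9 10 11 12 13
G :  0  1  0  1  0  1  0  1  0  1  0  1  0  1
P-positions are exactly the n with G(n) = 0.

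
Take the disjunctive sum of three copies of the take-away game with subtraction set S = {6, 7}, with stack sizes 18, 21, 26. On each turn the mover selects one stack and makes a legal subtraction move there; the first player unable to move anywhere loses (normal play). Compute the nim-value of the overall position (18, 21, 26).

1

All stacks use S = {6, 7}:
G(0) = 0
G(1) = mex{} = 0
G(2) = mex{} = 0
G(3) = mex{} = 0
G(4) = mex{} = 0
G(5) = mex{} = 0
G(6) = mex{0} = 1
G(7) = mex{0,0} = 1
G(8) = mex{0,0} = 1
G(9) = mex{0,0} = 1
G(10) = mex{0,0} = 1
G(11) = mex{0,0} = 1
G(12) = mex{1,0} = 2
G(13) = mex{1,1} = 0
G(14) = mex{1,1} = 0
G(15) = mex{1,1} = 0
G(16) = mex{1,1} = 0
G(17) = mex{1,1} = 0
G(18) = mex{2,1} = 0
G(19) = mex{0,2} = 1
G(20) = mex{0,0} = 1
G(21) = mex{0,0} = 1
G(22) = mex{0,0} = 1
G(23) = mex{0,0} = 1
G(24) = mex{0,0} = 1
G(25) = mex{1,0} = 2
G(26) = mex{1,1} = 0
Stack A: G(18) = 0.
Stack B: G(21) = 1.
Stack C: G(26) = 0.
Combined Grundy value = 0 ⊕ 1 ⊕ 0 = 1.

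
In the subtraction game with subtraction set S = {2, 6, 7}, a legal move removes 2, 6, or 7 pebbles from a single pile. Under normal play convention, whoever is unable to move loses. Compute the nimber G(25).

n :  0  1  2  3  4  5  6  7  8  9 10 11 12 13 14 15 16 17 18 19 20 21 22 23 24 25
G :  0  0  1  1  0  0  1  1  2  0  3  1  2  0  0  1  1  0  0  1  1  2  0  3  1  2

2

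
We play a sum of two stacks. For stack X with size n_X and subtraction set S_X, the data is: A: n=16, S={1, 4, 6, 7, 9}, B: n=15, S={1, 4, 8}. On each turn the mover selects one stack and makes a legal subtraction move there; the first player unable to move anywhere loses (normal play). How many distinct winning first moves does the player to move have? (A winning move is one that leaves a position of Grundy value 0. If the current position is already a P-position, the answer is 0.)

Stack A, S = {1, 4, 6, 7, 9}:
G(0) = 0
G(1) = mex{0} = 1
G(2) = mex{1} = 0
G(3) = mex{0} = 1
G(4) = mex{1,0} = 2
G(5) = mex{2,1} = 0
G(6) = mex{0,0,0} = 1
G(7) = mex{1,1,1,0} = 2
G(8) = mex{2,2,0,1} = 3
G(9) = mex{3,0,1,0,0} = 2
G(10) = mex{2,1,2,1,1} = 0
G(11) = mex{0,2,0,2,0} = 1
G(12) = mex{1,3,1,0,1} = 2
G(13) = mex{2,2,2,1,2} = 0
G(14) = mex{0,0,3,2,0} = 1
G(15) = mex{1,1,2,3,1} = 0
G(16) = mex{0,2,0,2,2} = 1
G_A(16) = 1.
Stack B, S = {1, 4, 8}:
G(0) = 0
G(1) = mex{0} = 1
G(2) = mex{1} = 0
G(3) = mex{0} = 1
G(4) = mex{1,0} = 2
G(5) = mex{2,1} = 0
G(6) = mex{0,0} = 1
G(7) = mex{1,1} = 0
G(8) = mex{0,2,0} = 1
G(9) = mex{1,0,1} = 2
G(10) = mex{2,1,0} = 3
G(11) = mex{3,0,1} = 2
G(12) = mex{2,1,2} = 0
G(13) = mex{0,2,0} = 1
G(14) = mex{1,3,1} = 0
G(15) = mex{0,2,0} = 1
G_B(15) = 1.
Combined Grundy value = 1 ⊕ 1 = 0.
A winning move leaves total XOR = 0, i.e. changes one component's Grundy value g to g ⊕ X where X is the current total.
Stack A: target g' = 1⊕0 = 1, but every legal move changes the Grundy value (mex property), so 0 moves.
Stack B: target g' = 1⊕0 = 1, but every legal move changes the Grundy value (mex property), so 0 moves.

0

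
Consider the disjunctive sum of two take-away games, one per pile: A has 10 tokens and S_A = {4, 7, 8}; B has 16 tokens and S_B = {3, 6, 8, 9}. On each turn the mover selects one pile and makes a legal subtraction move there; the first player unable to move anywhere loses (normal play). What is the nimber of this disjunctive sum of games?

3

Pile A, S = {4, 7, 8}:
n :  0  1  2  3  4  5  6  7  8  9 10
G :  0  0  0  0  1  1  1  1  2  2  2
G_A(10) = 2.
Pile B, S = {3, 6, 8, 9}:
G(0) = 0
G(1) = mex{} = 0
G(2) = mex{} = 0
G(3) = mex{0} = 1
G(4) = mex{0} = 1
G(5) = mex{0} = 1
G(6) = mex{1,0} = 2
G(7) = mex{1,0} = 2
G(8) = mex{1,0,0} = 2
G(9) = mex{2,1,0,0} = 3
G(10) = mex{2,1,0,0} = 3
G(11) = mex{2,1,1,0} = 3
G(12) = mex{3,2,1,1} = 0
G(13) = mex{3,2,1,1} = 0
G(14) = mex{3,2,2,1} = 0
G(15) = mex{0,3,2,2} = 1
G(16) = mex{0,3,2,2} = 1
G_B(16) = 1.
Combined Grundy value = 2 ⊕ 1 = 3.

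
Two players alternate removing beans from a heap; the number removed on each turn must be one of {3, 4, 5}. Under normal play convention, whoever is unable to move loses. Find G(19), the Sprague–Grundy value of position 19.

1

G(0) = 0
G(1) = mex{} = 0
G(2) = mex{} = 0
G(3) = mex{0} = 1
G(4) = mex{0,0} = 1
G(5) = mex{0,0,0} = 1
G(6) = mex{1,0,0} = 2
G(7) = mex{1,1,0} = 2
G(8) = mex{1,1,1} = 0
G(9) = mex{2,1,1} = 0
G(10) = mex{2,2,1} = 0
G(11) = mex{0,2,2} = 1
G(12) = mex{0,0,2} = 1
G(13) = mex{0,0,0} = 1
G(14) = mex{1,0,0} = 2
G(15) = mex{1,1,0} = 2
G(16) = mex{1,1,1} = 0
G(17) = mex{2,1,1} = 0
G(18) = mex{2,2,1} = 0
G(19) = mex{0,2,2} = 1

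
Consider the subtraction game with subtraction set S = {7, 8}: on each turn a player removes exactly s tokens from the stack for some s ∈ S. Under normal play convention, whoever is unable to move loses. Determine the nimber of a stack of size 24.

G(0) = 0
G(1) = mex{} = 0
G(2) = mex{} = 0
G(3) = mex{} = 0
G(4) = mex{} = 0
G(5) = mex{} = 0
G(6) = mex{} = 0
G(7) = mex{0} = 1
G(8) = mex{0,0} = 1
G(9) = mex{0,0} = 1
G(10) = mex{0,0} = 1
G(11) = mex{0,0} = 1
G(12) = mex{0,0} = 1
G(13) = mex{0,0} = 1
G(14) = mex{1,0} = 2
G(15) = mex{1,1} = 0
G(16) = mex{1,1} = 0
G(17) = mex{1,1} = 0
G(18) = mex{1,1} = 0
G(19) = mex{1,1} = 0
G(20) = mex{1,1} = 0
G(21) = mex{2,1} = 0
G(22) = mex{0,2} = 1
G(23) = mex{0,0} = 1
G(24) = mex{0,0} = 1

1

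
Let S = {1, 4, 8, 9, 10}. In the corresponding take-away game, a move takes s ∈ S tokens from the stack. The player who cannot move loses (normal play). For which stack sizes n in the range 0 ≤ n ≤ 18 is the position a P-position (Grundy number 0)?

0, 2, 5, 7, 18

G(0) = 0
G(1) = mex{0} = 1
G(2) = mex{1} = 0
G(3) = mex{0} = 1
G(4) = mex{1,0} = 2
G(5) = mex{2,1} = 0
G(6) = mex{0,0} = 1
G(7) = mex{1,1} = 0
G(8) = mex{0,2,0} = 1
G(9) = mex{1,0,1,0} = 2
G(10) = mex{2,1,0,1,0} = 3
G(11) = mex{3,0,1,0,1} = 2
G(12) = mex{2,1,2,1,0} = 3
G(13) = mex{3,2,0,2,1} = 4
G(14) = mex{4,3,1,0,2} = 5
G(15) = mex{5,2,0,1,0} = 3
G(16) = mex{3,3,1,0,1} = 2
G(17) = mex{2,4,2,1,0} = 3
G(18) = mex{3,5,3,2,1} = 0
P-positions are exactly the n with G(n) = 0.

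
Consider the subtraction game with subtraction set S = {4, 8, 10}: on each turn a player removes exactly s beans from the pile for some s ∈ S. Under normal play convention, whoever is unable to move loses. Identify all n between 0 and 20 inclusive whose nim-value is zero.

n :  0  1  2  3  4  5  6  7  8  9 10 11 12 13 14 15 16 17 18 19 20
G :  0  0  0  0  1  1  1  1  2  2  2  2  3  3  0  0  0  0  1  1  1
P-positions are exactly the n with G(n) = 0.

0, 1, 2, 3, 14, 15, 16, 17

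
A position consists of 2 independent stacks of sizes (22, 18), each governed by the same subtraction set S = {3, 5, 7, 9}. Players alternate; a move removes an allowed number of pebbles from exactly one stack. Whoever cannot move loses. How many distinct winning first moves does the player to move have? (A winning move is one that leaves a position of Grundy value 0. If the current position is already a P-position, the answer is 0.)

All stacks use S = {3, 5, 7, 9}:
G(0) = 0
G(1) = mex{} = 0
G(2) = mex{} = 0
G(3) = mex{0} = 1
G(4) = mex{0} = 1
G(5) = mex{0,0} = 1
G(6) = mex{1,0} = 2
G(7) = mex{1,0,0} = 2
G(8) = mex{1,1,0} = 2
G(9) = mex{2,1,0,0} = 3
G(10) = mex{2,1,1,0} = 3
G(11) = mex{2,2,1,0} = 3
G(12) = mex{3,2,1,1} = 0
G(13) = mex{3,2,2,1} = 0
G(14) = mex{3,3,2,1} = 0
G(15) = mex{0,3,2,2} = 1
G(16) = mex{0,3,3,2} = 1
G(17) = mex{0,0,3,2} = 1
G(18) = mex{1,0,3,3} = 2
G(19) = mex{1,0,0,3} = 2
G(20) = mex{1,1,0,3} = 2
G(21) = mex{2,1,0,0} = 3
G(22) = mex{2,1,1,0} = 3
Stack A: G(22) = 3.
Stack B: G(18) = 2.
Combined Grundy value = 3 ⊕ 2 = 1.
A winning move leaves total XOR = 0, i.e. changes one component's Grundy value g to g ⊕ X where X is the current total.
Stack A: need g' = 3⊕1 = 2. Options: 22−3→G=2, 22−5→G=1, 22−7→G=1, 22−9→G=0. Hits: 1.
Stack B: need g' = 2⊕1 = 3. Options: 18−3→G=1, 18−5→G=0, 18−7→G=3, 18−9→G=3. Hits: 2.

3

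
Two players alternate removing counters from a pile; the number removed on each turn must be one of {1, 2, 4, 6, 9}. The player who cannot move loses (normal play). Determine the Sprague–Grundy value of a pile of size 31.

4

n :  0  1  2  3  4  5  6  7  8  9 10 11 12 13 14 15 16 17 18 19 20 21 22 23 24 25 26 27 28 29 30 31
G :  0  1  2  0  1  2  3  4  0  1  2  0  1  2  3  4  0  1  2  0  1  2  3  4  0  1  2  0  1  2  3  4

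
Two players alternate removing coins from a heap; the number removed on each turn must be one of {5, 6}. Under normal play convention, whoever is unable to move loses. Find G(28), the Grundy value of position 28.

n :  0  1  2  3  4  5  6  7  8  9 10 11 12 13 14 15 16 17 18 19 20 21 22 23 24 25 26 27 28
G :  0  0  0  0  0  1  1  1  1  1  2  0  0  0  0  0  1  1  1  1  1  2  0  0  0  0  0  1  1

1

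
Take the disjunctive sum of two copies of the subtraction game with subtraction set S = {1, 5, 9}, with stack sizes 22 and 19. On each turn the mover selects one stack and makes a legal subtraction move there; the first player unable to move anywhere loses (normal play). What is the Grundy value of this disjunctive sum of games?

All stacks use S = {1, 5, 9}:
G(0) = 0
G(1) = mex{0} = 1
G(2) = mex{1} = 0
G(3) = mex{0} = 1
G(4) = mex{1} = 0
G(5) = mex{0,0} = 1
G(6) = mex{1,1} = 0
G(7) = mex{0,0} = 1
G(8) = mex{1,1} = 0
G(9) = mex{0,0,0} = 1
G(10) = mex{1,1,1} = 0
G(11) = mex{0,0,0} = 1
G(12) = mex{1,1,1} = 0
G(13) = mex{0,0,0} = 1
G(14) = mex{1,1,1} = 0
G(15) = mex{0,0,0} = 1
G(16) = mex{1,1,1} = 0
G(17) = mex{0,0,0} = 1
G(18) = mex{1,1,1} = 0
G(19) = mex{0,0,0} = 1
G(20) = mex{1,1,1} = 0
G(21) = mex{0,0,0} = 1
G(22) = mex{1,1,1} = 0
Stack A: G(22) = 0.
Stack B: G(19) = 1.
Combined Grundy value = 0 ⊕ 1 = 1.

1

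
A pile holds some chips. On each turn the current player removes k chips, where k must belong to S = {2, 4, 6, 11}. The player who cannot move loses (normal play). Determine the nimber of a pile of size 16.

G(0) = 0
G(1) = mex{} = 0
G(2) = mex{0} = 1
G(3) = mex{0} = 1
G(4) = mex{1,0} = 2
G(5) = mex{1,0} = 2
G(6) = mex{2,1,0} = 3
G(7) = mex{2,1,0} = 3
G(8) = mex{3,2,1} = 0
G(9) = mex{3,2,1} = 0
G(10) = mex{0,3,2} = 1
G(11) = mex{0,3,2,0} = 1
G(12) = mex{1,0,3,0} = 2
G(13) = mex{1,0,3,1} = 2
G(14) = mex{2,1,0,1} = 3
G(15) = mex{2,1,0,2} = 3
G(16) = mex{3,2,1,2} = 0

0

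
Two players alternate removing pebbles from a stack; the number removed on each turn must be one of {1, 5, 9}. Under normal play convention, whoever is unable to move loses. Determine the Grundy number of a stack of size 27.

G(0) = 0
G(1) = mex{0} = 1
G(2) = mex{1} = 0
G(3) = mex{0} = 1
G(4) = mex{1} = 0
G(5) = mex{0,0} = 1
G(6) = mex{1,1} = 0
G(7) = mex{0,0} = 1
G(8) = mex{1,1} = 0
G(9) = mex{0,0,0} = 1
G(10) = mex{1,1,1} = 0
G(11) = mex{0,0,0} = 1
G(12) = mex{1,1,1} = 0
G(13) = mex{0,0,0} = 1
G(14) = mex{1,1,1} = 0
G(15) = mex{0,0,0} = 1
G(16) = mex{1,1,1} = 0
G(17) = mex{0,0,0} = 1
G(18) = mex{1,1,1} = 0
G(19) = mex{0,0,0} = 1
G(20) = mex{1,1,1} = 0
G(21) = mex{0,0,0} = 1
G(22) = mex{1,1,1} = 0
G(23) = mex{0,0,0} = 1
G(24) = mex{1,1,1} = 0
G(25) = mex{0,0,0} = 1
G(26) = mex{1,1,1} = 0
G(27) = mex{0,0,0} = 1

1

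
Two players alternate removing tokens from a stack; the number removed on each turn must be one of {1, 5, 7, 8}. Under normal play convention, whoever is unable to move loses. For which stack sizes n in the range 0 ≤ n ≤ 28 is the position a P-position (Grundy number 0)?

n :  0  1  2  3  4  5  6  7  8  9 10 11 12 13 14 15 16 17 18 19 20 21 22 23 24 25 26 27 28
G :  0  1  0  1  0  1  0  1  2  3  2  3  2  3  2  0  1  0  1  0  1  0  1  2  3  2  3  2  3
P-positions are exactly the n with G(n) = 0.

0, 2, 4, 6, 15, 17, 19, 21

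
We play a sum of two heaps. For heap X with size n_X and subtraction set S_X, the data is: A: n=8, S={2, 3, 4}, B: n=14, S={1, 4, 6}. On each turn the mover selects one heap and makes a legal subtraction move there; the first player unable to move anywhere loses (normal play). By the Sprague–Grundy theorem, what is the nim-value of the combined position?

3

Heap A, S = {2, 3, 4}:
G(0) = 0
G(1) = mex{} = 0
G(2) = mex{0} = 1
G(3) = mex{0,0} = 1
G(4) = mex{1,0,0} = 2
G(5) = mex{1,1,0} = 2
G(6) = mex{2,1,1} = 0
G(7) = mex{2,2,1} = 0
G(8) = mex{0,2,2} = 1
G_A(8) = 1.
Heap B, S = {1, 4, 6}:
G(0) = 0
G(1) = mex{0} = 1
G(2) = mex{1} = 0
G(3) = mex{0} = 1
G(4) = mex{1,0} = 2
G(5) = mex{2,1} = 0
G(6) = mex{0,0,0} = 1
G(7) = mex{1,1,1} = 0
G(8) = mex{0,2,0} = 1
G(9) = mex{1,0,1} = 2
G(10) = mex{2,1,2} = 0
G(11) = mex{0,0,0} = 1
G(12) = mex{1,1,1} = 0
G(13) = mex{0,2,0} = 1
G(14) = mex{1,0,1} = 2
G_B(14) = 2.
Combined Grundy value = 1 ⊕ 2 = 3.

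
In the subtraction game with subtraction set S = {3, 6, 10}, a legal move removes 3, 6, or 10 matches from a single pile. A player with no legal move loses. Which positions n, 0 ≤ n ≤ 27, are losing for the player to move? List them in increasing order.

0, 1, 2, 9, 13, 14, 18, 22, 26, 27

G(0) = 0
G(1) = mex{} = 0
G(2) = mex{} = 0
G(3) = mex{0} = 1
G(4) = mex{0} = 1
G(5) = mex{0} = 1
G(6) = mex{1,0} = 2
G(7) = mex{1,0} = 2
G(8) = mex{1,0} = 2
G(9) = mex{2,1} = 0
G(10) = mex{2,1,0} = 3
G(11) = mex{2,1,0} = 3
G(12) = mex{0,2,0} = 1
G(13) = mex{3,2,1} = 0
G(14) = mex{3,2,1} = 0
G(15) = mex{1,0,1} = 2
G(16) = mex{0,3,2} = 1
G(17) = mex{0,3,2} = 1
G(18) = mex{2,1,2} = 0
G(19) = mex{1,0,0} = 2
G(20) = mex{1,0,3} = 2
G(21) = mex{0,2,3} = 1
G(22) = mex{2,1,1} = 0
G(23) = mex{2,1,0} = 3
G(24) = mex{1,0,0} = 2
G(25) = mex{0,2,2} = 1
G(26) = mex{3,2,1} = 0
G(27) = mex{2,1,1} = 0
P-positions are exactly the n with G(n) = 0.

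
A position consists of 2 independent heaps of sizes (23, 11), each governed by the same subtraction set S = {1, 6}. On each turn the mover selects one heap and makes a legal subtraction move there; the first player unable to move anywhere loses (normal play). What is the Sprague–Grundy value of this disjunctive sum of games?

0

All heaps use S = {1, 6}:
n :  0  1  2  3  4  5  6  7  8  9 10 11 12 13 14 15 16 17 18 19 20 21 22 23
G :  0  1  0  1  0  1  2  0  1  0  1  0  1  2  0  1  0  1  0  1  2  0  1  0
Heap A: G(23) = 0.
Heap B: G(11) = 0.
Combined Grundy value = 0 ⊕ 0 = 0.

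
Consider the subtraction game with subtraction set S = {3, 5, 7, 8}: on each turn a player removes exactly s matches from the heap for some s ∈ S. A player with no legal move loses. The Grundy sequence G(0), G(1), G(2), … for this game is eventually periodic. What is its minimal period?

11

n :  0  1  2  3  4  5  6  7  8  9 10 11 12 13 14 15 16 17 18 19 20 21 22 23
G :  0  0  0  1  1  1  2  2  2  3  3  0  0  0  1  1  1  2  2  2  3  3  0  0
G(n+11) = G(n) holds for n = 0,…,7 (a full window of length max(S) = 8), so the sequence is purely periodic with period 11.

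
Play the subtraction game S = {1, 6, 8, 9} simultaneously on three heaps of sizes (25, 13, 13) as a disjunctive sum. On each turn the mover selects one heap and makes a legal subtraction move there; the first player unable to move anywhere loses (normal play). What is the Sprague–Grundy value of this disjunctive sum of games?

1

All heaps use S = {1, 6, 8, 9}:
G(0) = 0
G(1) = mex{0} = 1
G(2) = mex{1} = 0
G(3) = mex{0} = 1
G(4) = mex{1} = 0
G(5) = mex{0} = 1
G(6) = mex{1,0} = 2
G(7) = mex{2,1} = 0
G(8) = mex{0,0,0} = 1
G(9) = mex{1,1,1,0} = 2
G(10) = mex{2,0,0,1} = 3
G(11) = mex{3,1,1,0} = 2
G(12) = mex{2,2,0,1} = 3
G(13) = mex{3,0,1,0} = 2
G(14) = mex{2,1,2,1} = 0
G(15) = mex{0,2,0,2} = 1
G(16) = mex{1,3,1,0} = 2
G(17) = mex{2,2,2,1} = 0
G(18) = mex{0,3,3,2} = 1
G(19) = mex{1,2,2,3} = 0
G(20) = mex{0,0,3,2} = 1
G(21) = mex{1,1,2,3} = 0
G(22) = mex{0,2,0,2} = 1
G(23) = mex{1,0,1,0} = 2
G(24) = mex{2,1,2,1} = 0
G(25) = mex{0,0,0,2} = 1
Heap A: G(25) = 1.
Heap B: G(13) = 2.
Heap C: G(13) = 2.
Combined Grundy value = 1 ⊕ 2 ⊕ 2 = 1.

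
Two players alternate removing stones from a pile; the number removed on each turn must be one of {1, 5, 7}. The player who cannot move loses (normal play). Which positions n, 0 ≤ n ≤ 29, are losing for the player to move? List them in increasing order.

0, 2, 4, 6, 8, 10, 12, 14, 16, 18, 20, 22, 24, 26, 28

G(0) = 0
G(1) = mex{0} = 1
G(2) = mex{1} = 0
G(3) = mex{0} = 1
G(4) = mex{1} = 0
G(5) = mex{0,0} = 1
G(6) = mex{1,1} = 0
G(7) = mex{0,0,0} = 1
G(8) = mex{1,1,1} = 0
G(9) = mex{0,0,0} = 1
G(10) = mex{1,1,1} = 0
G(11) = mex{0,0,0} = 1
G(12) = mex{1,1,1} = 0
G(13) = mex{0,0,0} = 1
G(14) = mex{1,1,1} = 0
G(15) = mex{0,0,0} = 1
G(16) = mex{1,1,1} = 0
G(17) = mex{0,0,0} = 1
G(18) = mex{1,1,1} = 0
G(19) = mex{0,0,0} = 1
G(20) = mex{1,1,1} = 0
G(21) = mex{0,0,0} = 1
G(22) = mex{1,1,1} = 0
G(23) = mex{0,0,0} = 1
G(24) = mex{1,1,1} = 0
G(25) = mex{0,0,0} = 1
G(26) = mex{1,1,1} = 0
G(27) = mex{0,0,0} = 1
G(28) = mex{1,1,1} = 0
G(29) = mex{0,0,0} = 1
P-positions are exactly the n with G(n) = 0.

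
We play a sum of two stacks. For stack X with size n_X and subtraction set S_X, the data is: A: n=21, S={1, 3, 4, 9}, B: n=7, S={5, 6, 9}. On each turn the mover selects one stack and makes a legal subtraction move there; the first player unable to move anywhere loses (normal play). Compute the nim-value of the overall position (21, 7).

Stack A, S = {1, 3, 4, 9}:
G(0) = 0
G(1) = mex{0} = 1
G(2) = mex{1} = 0
G(3) = mex{0,0} = 1
G(4) = mex{1,1,0} = 2
G(5) = mex{2,0,1} = 3
G(6) = mex{3,1,0} = 2
G(7) = mex{2,2,1} = 0
G(8) = mex{0,3,2} = 1
G(9) = mex{1,2,3,0} = 4
G(10) = mex{4,0,2,1} = 3
G(11) = mex{3,1,0,0} = 2
G(12) = mex{2,4,1,1} = 0
G(13) = mex{0,3,4,2} = 1
G(14) = mex{1,2,3,3} = 0
G(15) = mex{0,0,2,2} = 1
G(16) = mex{1,1,0,0} = 2
G(17) = mex{2,0,1,1} = 3
G(18) = mex{3,1,0,4} = 2
G(19) = mex{2,2,1,3} = 0
G(20) = mex{0,3,2,2} = 1
G(21) = mex{1,2,3,0} = 4
G_A(21) = 4.
Stack B, S = {5, 6, 9}:
n : 0 1 2 3 4 5 6 7
G : 0 0 0 0 0 1 1 1
G_B(7) = 1.
Combined Grundy value = 4 ⊕ 1 = 5.

5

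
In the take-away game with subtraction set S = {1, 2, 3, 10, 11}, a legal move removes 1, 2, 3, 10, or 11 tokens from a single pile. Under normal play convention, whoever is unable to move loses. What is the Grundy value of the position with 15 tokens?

G(0) = 0
G(1) = mex{0} = 1
G(2) = mex{1,0} = 2
G(3) = mex{2,1,0} = 3
G(4) = mex{3,2,1} = 0
G(5) = mex{0,3,2} = 1
G(6) = mex{1,0,3} = 2
G(7) = mex{2,1,0} = 3
G(8) = mex{3,2,1} = 0
G(9) = mex{0,3,2} = 1
G(10) = mex{1,0,3,0} = 2
G(11) = mex{2,1,0,1,0} = 3
G(12) = mex{3,2,1,2,1} = 0
G(13) = mex{0,3,2,3,2} = 1
G(14) = mex{1,0,3,0,3} = 2
G(15) = mex{2,1,0,1,0} = 3

3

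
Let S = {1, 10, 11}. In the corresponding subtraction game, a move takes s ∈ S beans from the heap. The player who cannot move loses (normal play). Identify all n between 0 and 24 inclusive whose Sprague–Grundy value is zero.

n :  0  1  2  3  4  5  6  7  8  9 10 11 12 13 14 15 16 17 18 19 20 21 22 23 24
G :  0  1  0  1  0  1  0  1  0  1  2  3  2  3  2  3  2  3  2  3  0  1  0  1  0
P-positions are exactly the n with G(n) = 0.

0, 2, 4, 6, 8, 20, 22, 24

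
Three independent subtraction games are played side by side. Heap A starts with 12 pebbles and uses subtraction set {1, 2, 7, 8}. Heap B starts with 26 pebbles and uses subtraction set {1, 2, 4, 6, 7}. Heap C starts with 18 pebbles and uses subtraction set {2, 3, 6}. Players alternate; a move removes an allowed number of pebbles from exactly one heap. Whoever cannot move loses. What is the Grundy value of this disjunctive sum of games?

Heap A, S = {1, 2, 7, 8}:
n :  0  1  2  3  4  5  6  7  8  9 10 11 12
G :  0  1  2  0  1  2  0  1  2  0  1  2  0
G_A(12) = 0.
Heap B, S = {1, 2, 4, 6, 7}:
n :  0  1  2  3  4  5  6  7  8  9 10 11 12 13 14 15 16 17 18 19 20 21 22 23 24 25 26
G :  0  1  2  0  1  2  3  4  0  1  2  0  1  2  3  4  0  1  2  0  1  2  3  4  0  1  2
G_B(26) = 2.
Heap C, S = {2, 3, 6}:
G(0) = 0
G(1) = mex{} = 0
G(2) = mex{0} = 1
G(3) = mex{0,0} = 1
G(4) = mex{1,0} = 2
G(5) = mex{1,1} = 0
G(6) = mex{2,1,0} = 3
G(7) = mex{0,2,0} = 1
G(8) = mex{3,0,1} = 2
G(9) = mex{1,3,1} = 0
G(10) = mex{2,1,2} = 0
G(11) = mex{0,2,0} = 1
G(12) = mex{0,0,3} = 1
G(13) = mex{1,0,1} = 2
G(14) = mex{1,1,2} = 0
G(15) = mex{2,1,0} = 3
G(16) = mex{0,2,0} = 1
G(17) = mex{3,0,1} = 2
G(18) = mex{1,3,1} = 0
G_C(18) = 0.
Combined Grundy value = 0 ⊕ 2 ⊕ 0 = 2.

2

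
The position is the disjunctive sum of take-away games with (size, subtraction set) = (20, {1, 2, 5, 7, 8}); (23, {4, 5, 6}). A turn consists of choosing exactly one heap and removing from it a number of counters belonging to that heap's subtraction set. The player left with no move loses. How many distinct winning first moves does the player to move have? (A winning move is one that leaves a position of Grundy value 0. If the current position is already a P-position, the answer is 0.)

5

Heap A, S = {1, 2, 5, 7, 8}:
n :  0  1  2  3  4  5  6  7  8  9 10 11 12 13 14 15 16 17 18 19 20
G :  0  1  2  0  1  2  0  1  2  0  1  2  0  1  2  0  1  2  0  1  2
G_A(20) = 2.
Heap B, S = {4, 5, 6}:
G(0) = 0
G(1) = mex{} = 0
G(2) = mex{} = 0
G(3) = mex{} = 0
G(4) = mex{0} = 1
G(5) = mex{0,0} = 1
G(6) = mex{0,0,0} = 1
G(7) = mex{0,0,0} = 1
G(8) = mex{1,0,0} = 2
G(9) = mex{1,1,0} = 2
G(10) = mex{1,1,1} = 0
G(11) = mex{1,1,1} = 0
G(12) = mex{2,1,1} = 0
G(13) = mex{2,2,1} = 0
G(14) = mex{0,2,2} = 1
G(15) = mex{0,0,2} = 1
G(16) = mex{0,0,0} = 1
G(17) = mex{0,0,0} = 1
G(18) = mex{1,0,0} = 2
G(19) = mex{1,1,0} = 2
G(20) = mex{1,1,1} = 0
G(21) = mex{1,1,1} = 0
G(22) = mex{2,1,1} = 0
G(23) = mex{2,2,1} = 0
G_B(23) = 0.
Combined Grundy value = 2 ⊕ 0 = 2.
A winning move leaves total XOR = 0, i.e. changes one component's Grundy value g to g ⊕ X where X is the current total.
Heap A: need g' = 2⊕2 = 0. Options: 20−1→G=1, 20−2→G=0, 20−5→G=0, 20−7→G=1, 20−8→G=0. Hits: 3.
Heap B: need g' = 0⊕2 = 2. Options: 23−4→G=2, 23−5→G=2, 23−6→G=1. Hits: 2.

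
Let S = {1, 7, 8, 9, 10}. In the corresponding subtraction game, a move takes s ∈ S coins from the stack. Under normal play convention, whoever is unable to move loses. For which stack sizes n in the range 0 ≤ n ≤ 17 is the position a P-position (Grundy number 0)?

0, 2, 4, 6, 17

G(0) = 0
G(1) = mex{0} = 1
G(2) = mex{1} = 0
G(3) = mex{0} = 1
G(4) = mex{1} = 0
G(5) = mex{0} = 1
G(6) = mex{1} = 0
G(7) = mex{0,0} = 1
G(8) = mex{1,1,0} = 2
G(9) = mex{2,0,1,0} = 3
G(10) = mex{3,1,0,1,0} = 2
G(11) = mex{2,0,1,0,1} = 3
G(12) = mex{3,1,0,1,0} = 2
G(13) = mex{2,0,1,0,1} = 3
G(14) = mex{3,1,0,1,0} = 2
G(15) = mex{2,2,1,0,1} = 3
G(16) = mex{3,3,2,1,0} = 4
G(17) = mex{4,2,3,2,1} = 0
P-positions are exactly the n with G(n) = 0.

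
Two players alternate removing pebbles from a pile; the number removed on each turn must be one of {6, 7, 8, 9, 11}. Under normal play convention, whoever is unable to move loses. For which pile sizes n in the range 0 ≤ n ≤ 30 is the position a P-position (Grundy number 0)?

n :  0  1  2  3  4  5  6  7  8  9 10 11 12 13 14 15 16 17 18 19 20 21 22 23 24 25 26 27 28 29 30
G :  0  0  0  0  0  0  1  1  1  1  1  1  2  2  2  2  2  0  0  0  0  0  0  1  1  1  1  1  1  2  2
P-positions are exactly the n with G(n) = 0.

0, 1, 2, 3, 4, 5, 17, 18, 19, 20, 21, 22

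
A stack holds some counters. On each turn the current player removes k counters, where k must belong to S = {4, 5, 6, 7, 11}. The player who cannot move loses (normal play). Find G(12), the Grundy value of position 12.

n :  0  1  2  3  4  5  6  7  8  9 10 11 12
G :  0  0  0  0  1  1  1  1  2  2  2  2  3

3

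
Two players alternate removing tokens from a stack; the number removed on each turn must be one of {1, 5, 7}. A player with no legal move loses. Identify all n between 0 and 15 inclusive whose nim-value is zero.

0, 2, 4, 6, 8, 10, 12, 14

G(0) = 0
G(1) = mex{0} = 1
G(2) = mex{1} = 0
G(3) = mex{0} = 1
G(4) = mex{1} = 0
G(5) = mex{0,0} = 1
G(6) = mex{1,1} = 0
G(7) = mex{0,0,0} = 1
G(8) = mex{1,1,1} = 0
G(9) = mex{0,0,0} = 1
G(10) = mex{1,1,1} = 0
G(11) = mex{0,0,0} = 1
G(12) = mex{1,1,1} = 0
G(13) = mex{0,0,0} = 1
G(14) = mex{1,1,1} = 0
G(15) = mex{0,0,0} = 1
P-positions are exactly the n with G(n) = 0.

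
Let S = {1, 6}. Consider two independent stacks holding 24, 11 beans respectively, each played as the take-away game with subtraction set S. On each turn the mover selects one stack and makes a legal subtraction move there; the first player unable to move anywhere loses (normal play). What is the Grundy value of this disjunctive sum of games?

All stacks use S = {1, 6}:
G(0) = 0
G(1) = mex{0} = 1
G(2) = mex{1} = 0
G(3) = mex{0} = 1
G(4) = mex{1} = 0
G(5) = mex{0} = 1
G(6) = mex{1,0} = 2
G(7) = mex{2,1} = 0
G(8) = mex{0,0} = 1
G(9) = mex{1,1} = 0
G(10) = mex{0,0} = 1
G(11) = mex{1,1} = 0
G(12) = mex{0,2} = 1
G(13) = mex{1,0} = 2
G(14) = mex{2,1} = 0
G(15) = mex{0,0} = 1
G(16) = mex{1,1} = 0
G(17) = mex{0,0} = 1
G(18) = mex{1,1} = 0
G(19) = mex{0,2} = 1
G(20) = mex{1,0} = 2
G(21) = mex{2,1} = 0
G(22) = mex{0,0} = 1
G(23) = mex{1,1} = 0
G(24) = mex{0,0} = 1
Stack A: G(24) = 1.
Stack B: G(11) = 0.
Combined Grundy value = 1 ⊕ 0 = 1.

1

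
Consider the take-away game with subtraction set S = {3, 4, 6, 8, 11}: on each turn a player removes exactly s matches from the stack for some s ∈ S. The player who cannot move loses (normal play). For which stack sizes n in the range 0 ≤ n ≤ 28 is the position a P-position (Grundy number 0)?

n :  0  1  2  3  4  5  6  7  8  9 10 11 12 13 14 15 16 17 18 19 20 21 22 23 24 25 26 27 28
G :  0  0  0  1  1  1  2  2  2  3  3  3  4  4  0  0  0  1  1  1  2  2  2  3  3  3  4  4  0
P-positions are exactly the n with G(n) = 0.

0, 1, 2, 14, 15, 16, 28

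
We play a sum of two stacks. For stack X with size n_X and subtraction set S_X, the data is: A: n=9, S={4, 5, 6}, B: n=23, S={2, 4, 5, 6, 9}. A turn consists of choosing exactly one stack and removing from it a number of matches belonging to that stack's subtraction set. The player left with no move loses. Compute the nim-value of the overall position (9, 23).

Stack A, S = {4, 5, 6}:
n : 0 1 2 3 4 5 6 7 8 9
G : 0 0 0 0 1 1 1 1 2 2
G_A(9) = 2.
Stack B, S = {2, 4, 5, 6, 9}:
n :  0  1  2  3  4  5  6  7  8  9 10 11 12 13 14 15 16 17 18 19 20 21 22 23
G :  0  0  1  1  2  2  3  3  0  4  1  0  2  1  3  2  4  3  0  0  1  1  2  2
G_B(23) = 2.
Combined Grundy value = 2 ⊕ 2 = 0.

0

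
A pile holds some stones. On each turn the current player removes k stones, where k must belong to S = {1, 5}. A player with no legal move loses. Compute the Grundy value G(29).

1

n :  0  1  2  3  4  5  6  7  8  9 10 11 12 13 14 15 16 17 18 19 20 21 22 23 24 25 26 27 28 29
G :  0  1  0  1  0  1  0  1  0  1  0  1  0  1  0  1  0  1  0  1  0  1  0  1  0  1  0  1  0  1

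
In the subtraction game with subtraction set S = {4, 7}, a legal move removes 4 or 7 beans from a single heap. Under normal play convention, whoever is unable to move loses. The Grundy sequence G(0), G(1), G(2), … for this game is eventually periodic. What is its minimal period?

11

n :  0  1  2  3  4  5  6  7  8  9 10 11 12 13 14 15 16 17 18 19 20 21 22 23
G :  0  0  0  0  1  1  1  1  2  2  2  0  0  0  0  1  1  1  1  2  2  2  0  0
G(n+11) = G(n) holds for n = 0,…,6 (a full window of length max(S) = 7), so the sequence is purely periodic with period 11.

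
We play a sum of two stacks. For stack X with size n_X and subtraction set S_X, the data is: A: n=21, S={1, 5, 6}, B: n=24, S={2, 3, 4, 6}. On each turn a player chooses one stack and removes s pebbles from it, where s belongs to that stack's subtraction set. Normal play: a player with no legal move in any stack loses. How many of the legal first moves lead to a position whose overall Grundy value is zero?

Stack A, S = {1, 5, 6}:
G(0) = 0
G(1) = mex{0} = 1
G(2) = mex{1} = 0
G(3) = mex{0} = 1
G(4) = mex{1} = 0
G(5) = mex{0,0} = 1
G(6) = mex{1,1,0} = 2
G(7) = mex{2,0,1} = 3
G(8) = mex{3,1,0} = 2
G(9) = mex{2,0,1} = 3
G(10) = mex{3,1,0} = 2
G(11) = mex{2,2,1} = 0
G(12) = mex{0,3,2} = 1
G(13) = mex{1,2,3} = 0
G(14) = mex{0,3,2} = 1
G(15) = mex{1,2,3} = 0
G(16) = mex{0,0,2} = 1
G(17) = mex{1,1,0} = 2
G(18) = mex{2,0,1} = 3
G(19) = mex{3,1,0} = 2
G(20) = mex{2,0,1} = 3
G(21) = mex{3,1,0} = 2
G_A(21) = 2.
Stack B, S = {2, 3, 4, 6}:
n :  0  1  2  3  4  5  6  7  8  9 10 11 12 13 14 15 16 17 18 19 20 21 22 23 24
G :  0  0  1  1  2  2  3  3  0  0  1  1  2  2  3  3  0  0  1  1  2  2  3  3  0
G_B(24) = 0.
Combined Grundy value = 2 ⊕ 0 = 2.
A winning move leaves total XOR = 0, i.e. changes one component's Grundy value g to g ⊕ X where X is the current total.
Stack A: need g' = 2⊕2 = 0. Options: 21−1→G=3, 21−5→G=1, 21−6→G=0. Hits: 1.
Stack B: need g' = 0⊕2 = 2. Options: 24−2→G=3, 24−3→G=2, 24−4→G=2, 24−6→G=1. Hits: 2.

3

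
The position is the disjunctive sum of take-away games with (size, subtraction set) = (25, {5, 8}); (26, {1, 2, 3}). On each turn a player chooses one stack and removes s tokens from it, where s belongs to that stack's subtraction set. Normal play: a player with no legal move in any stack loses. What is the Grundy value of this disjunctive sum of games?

0

Stack A, S = {5, 8}:
n :  0  1  2  3  4  5  6  7  8  9 10 11 12 13 14 15 16 17 18 19 20 21 22 23 24 25
G :  0  0  0  0  0  1  1  1  1  1  2  2  2  0  0  0  0  0  1  1  1  1  1  2  2  2
G_A(25) = 2.
Stack B, S = {1, 2, 3}:
n :  0  1  2  3  4  5  6  7  8  9 10 11 12 13 14 15 16 17 18 19 20 21 22 23 24 25 26
G :  0  1  2  3  0  1  2  3  0  1  2  3  0  1  2  3  0  1  2  3  0  1  2  3  0  1  2
G_B(26) = 2.
Combined Grundy value = 2 ⊕ 2 = 0.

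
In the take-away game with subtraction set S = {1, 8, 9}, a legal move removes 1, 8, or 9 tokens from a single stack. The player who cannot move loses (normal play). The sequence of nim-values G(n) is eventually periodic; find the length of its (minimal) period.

n :  0  1  2  3  4  5  6  7  8  9 10 11 12 13 14 15 16 17 18 19 20 21 22 23 24 25 26 27 28 29 30 31 32 33
G :  0  1  0  1  0  1  0  1  2  3  2  3  2  3  2  3  0  1  0  1  0  1  0  1  2  3  2  3  2  3  2  3  0  1
G(n+16) = G(n) holds for n = 0,…,8 (a full window of length max(S) = 9), so the sequence is purely periodic with period 16.

16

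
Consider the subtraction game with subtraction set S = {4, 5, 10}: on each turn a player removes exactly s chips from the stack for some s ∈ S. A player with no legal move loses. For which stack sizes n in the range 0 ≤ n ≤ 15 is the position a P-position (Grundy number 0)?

n :  0  1  2  3  4  5  6  7  8  9 10 11 12 13 14 15
G :  0  0  0  0  1  1  1  1  2  0  2  2  3  1  3  0
P-positions are exactly the n with G(n) = 0.

0, 1, 2, 3, 9, 15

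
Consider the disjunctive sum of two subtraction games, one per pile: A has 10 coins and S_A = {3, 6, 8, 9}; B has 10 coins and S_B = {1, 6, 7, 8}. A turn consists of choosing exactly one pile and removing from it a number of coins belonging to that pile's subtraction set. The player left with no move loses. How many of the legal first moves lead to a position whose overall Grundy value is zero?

Pile A, S = {3, 6, 8, 9}:
n :  0  1  2  3  4  5  6  7  8  9 10
G :  0  0  0  1  1  1  2  2  2  3  3
G_A(10) = 3.
Pile B, S = {1, 6, 7, 8}:
n :  0  1  2  3  4  5  6  7  8  9 10
G :  0  1  0  1  0  1  2  3  2  3  2
G_B(10) = 2.
Combined Grundy value = 3 ⊕ 2 = 1.
A winning move leaves total XOR = 0, i.e. changes one component's Grundy value g to g ⊕ X where X is the current total.
Pile A: need g' = 3⊕1 = 2. Options: 10−3→G=2, 10−6→G=1, 10−8→G=0, 10−9→G=0. Hits: 1.
Pile B: need g' = 2⊕1 = 3. Options: 10−1→G=3, 10−6→G=0, 10−7→G=1, 10−8→G=0. Hits: 1.

2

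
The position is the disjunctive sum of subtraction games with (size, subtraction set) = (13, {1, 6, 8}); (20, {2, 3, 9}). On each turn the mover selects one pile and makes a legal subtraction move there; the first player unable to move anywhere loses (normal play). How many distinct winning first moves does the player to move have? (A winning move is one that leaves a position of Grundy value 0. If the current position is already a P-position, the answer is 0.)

0

Pile A, S = {1, 6, 8}:
G(0) = 0
G(1) = mex{0} = 1
G(2) = mex{1} = 0
G(3) = mex{0} = 1
G(4) = mex{1} = 0
G(5) = mex{0} = 1
G(6) = mex{1,0} = 2
G(7) = mex{2,1} = 0
G(8) = mex{0,0,0} = 1
G(9) = mex{1,1,1} = 0
G(10) = mex{0,0,0} = 1
G(11) = mex{1,1,1} = 0
G(12) = mex{0,2,0} = 1
G(13) = mex{1,0,1} = 2
G_A(13) = 2.
Pile B, S = {2, 3, 9}:
n :  0  1  2  3  4  5  6  7  8  9 10 11 12 13 14 15 16 17 18 19 20
G :  0  0  1  1  2  0  0  1  1  2  2  0  0  1  1  2  0  0  1  1  2
G_B(20) = 2.
Combined Grundy value = 2 ⊕ 2 = 0.
A winning move leaves total XOR = 0, i.e. changes one component's Grundy value g to g ⊕ X where X is the current total.
Pile A: target g' = 2⊕0 = 2, but every legal move changes the Grundy value (mex property), so 0 moves.
Pile B: target g' = 2⊕0 = 2, but every legal move changes the Grundy value (mex property), so 0 moves.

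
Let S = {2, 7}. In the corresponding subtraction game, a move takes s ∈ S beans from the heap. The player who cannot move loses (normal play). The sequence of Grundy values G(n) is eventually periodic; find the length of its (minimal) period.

G(0) = 0
G(1) = mex{} = 0
G(2) = mex{0} = 1
G(3) = mex{0} = 1
G(4) = mex{1} = 0
G(5) = mex{1} = 0
G(6) = mex{0} = 1
G(7) = mex{0,0} = 1
G(8) = mex{1,0} = 2
G(9) = mex{1,1} = 0
G(10) = mex{2,1} = 0
G(11) = mex{0,0} = 1
G(12) = mex{0,0} = 1
G(13) = mex{1,1} = 0
G(14) = mex{1,1} = 0
G(15) = mex{0,2} = 1
G(16) = mex{0,0} = 1
G(17) = mex{1,0} = 2
G(18) = mex{1,1} = 0
G(19) = mex{2,1} = 0
G(n+9) = G(n) holds for n = 0,…,6 (a full window of length max(S) = 7), so the sequence is purely periodic with period 9.

9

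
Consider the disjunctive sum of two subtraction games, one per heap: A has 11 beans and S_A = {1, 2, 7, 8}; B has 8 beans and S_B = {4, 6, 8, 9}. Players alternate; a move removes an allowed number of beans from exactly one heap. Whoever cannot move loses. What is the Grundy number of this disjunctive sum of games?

0

Heap A, S = {1, 2, 7, 8}:
G(0) = 0
G(1) = mex{0} = 1
G(2) = mex{1,0} = 2
G(3) = mex{2,1} = 0
G(4) = mex{0,2} = 1
G(5) = mex{1,0} = 2
G(6) = mex{2,1} = 0
G(7) = mex{0,2,0} = 1
G(8) = mex{1,0,1,0} = 2
G(9) = mex{2,1,2,1} = 0
G(10) = mex{0,2,0,2} = 1
G(11) = mex{1,0,1,0} = 2
G_A(11) = 2.
Heap B, S = {4, 6, 8, 9}:
G(0) = 0
G(1) = mex{} = 0
G(2) = mex{} = 0
G(3) = mex{} = 0
G(4) = mex{0} = 1
G(5) = mex{0} = 1
G(6) = mex{0,0} = 1
G(7) = mex{0,0} = 1
G(8) = mex{1,0,0} = 2
G_B(8) = 2.
Combined Grundy value = 2 ⊕ 2 = 0.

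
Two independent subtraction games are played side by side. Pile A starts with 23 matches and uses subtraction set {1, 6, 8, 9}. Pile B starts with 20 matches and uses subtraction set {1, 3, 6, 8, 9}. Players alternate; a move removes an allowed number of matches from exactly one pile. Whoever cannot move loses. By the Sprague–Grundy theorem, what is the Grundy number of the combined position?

Pile A, S = {1, 6, 8, 9}:
n :  0  1  2  3  4  5  6  7  8  9 10 11 12 13 14 15 16 17 18 19 20 21 22 23
G :  0  1  0  1  0  1  2  0  1  2  3  2  3  2  0  1  2  0  1  0  1  0  1  2
G_A(23) = 2.
Pile B, S = {1, 3, 6, 8, 9}:
G(0) = 0
G(1) = mex{0} = 1
G(2) = mex{1} = 0
G(3) = mex{0,0} = 1
G(4) = mex{1,1} = 0
G(5) = mex{0,0} = 1
G(6) = mex{1,1,0} = 2
G(7) = mex{2,0,1} = 3
G(8) = mex{3,1,0,0} = 2
G(9) = mex{2,2,1,1,0} = 3
G(10) = mex{3,3,0,0,1} = 2
G(11) = mex{2,2,1,1,0} = 3
G(12) = mex{3,3,2,0,1} = 4
G(13) = mex{4,2,3,1,0} = 5
G(14) = mex{5,3,2,2,1} = 0
G(15) = mex{0,4,3,3,2} = 1
G(16) = mex{1,5,2,2,3} = 0
G(17) = mex{0,0,3,3,2} = 1
G(18) = mex{1,1,4,2,3} = 0
G(19) = mex{0,0,5,3,2} = 1
G(20) = mex{1,1,0,4,3} = 2
G_B(20) = 2.
Combined Grundy value = 2 ⊕ 2 = 0.

0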